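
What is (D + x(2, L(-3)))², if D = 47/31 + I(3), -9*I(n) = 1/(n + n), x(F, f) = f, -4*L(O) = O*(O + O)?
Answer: 6315169/700569 ≈ 9.0143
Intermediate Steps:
L(O) = -O²/2 (L(O) = -O*(O + O)/4 = -O*2*O/4 = -O²/2)
I(n) = -1/(18*n) (I(n) = -1/(9*(n + n)) = -1/(2*n)/9 = -1/(18*n))
D = 2507/1674 (D = 47/31 - 1/18/3 = 47*(1/31) - 1/18*⅓ = 47/31 - 1/54 = 2507/1674 ≈ 1.4976)
(D + x(2, L(-3)))² = (2507/1674 - ½*(-3)²)² = (2507/1674 - ½*9)² = (2507/1674 - 9/2)² = (-2513/837)² = 6315169/700569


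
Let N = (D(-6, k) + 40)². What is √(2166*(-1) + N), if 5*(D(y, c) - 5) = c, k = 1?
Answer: I*√3074/5 ≈ 11.089*I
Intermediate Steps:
D(y, c) = 5 + c/5
N = 51076/25 (N = ((5 + (⅕)*1) + 40)² = ((5 + ⅕) + 40)² = (26/5 + 40)² = (226/5)² = 51076/25 ≈ 2043.0)
√(2166*(-1) + N) = √(2166*(-1) + 51076/25) = √(-2166 + 51076/25) = √(-3074/25) = I*√3074/5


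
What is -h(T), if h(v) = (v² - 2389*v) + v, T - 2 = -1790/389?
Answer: -941103328/151321 ≈ -6219.3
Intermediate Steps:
T = -1012/389 (T = 2 - 1790/389 = -1012/389 ≈ -2.6015)
h(v) = v² - 2388*v
-h(T) = -(-1012)*(-2388 - 1012/389)/389 = -(-1012)*(-929944)/(389*389) = -1*941103328/151321 = -941103328/151321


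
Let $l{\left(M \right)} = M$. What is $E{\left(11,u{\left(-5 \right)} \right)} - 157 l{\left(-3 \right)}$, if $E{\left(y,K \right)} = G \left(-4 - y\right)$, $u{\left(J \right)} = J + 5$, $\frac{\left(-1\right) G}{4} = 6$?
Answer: $831$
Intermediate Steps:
$G = -24$ ($G = \left(-4\right) 6 = -24$)
$u{\left(J \right)} = 5 + J$
$E{\left(y,K \right)} = 96 + 24 y$ ($E{\left(y,K \right)} = - 24 \left(-4 - y\right) = 96 + 24 y$)
$E{\left(11,u{\left(-5 \right)} \right)} - 157 l{\left(-3 \right)} = \left(96 + 24 \cdot 11\right) - -471 = \left(96 + 264\right) + 471 = 360 + 471 = 831$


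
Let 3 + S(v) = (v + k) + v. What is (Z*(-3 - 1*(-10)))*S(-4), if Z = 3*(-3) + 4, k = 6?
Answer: 175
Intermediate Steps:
Z = -5 (Z = -9 + 4 = -5)
S(v) = 3 + 2*v (S(v) = -3 + ((v + 6) + v) = -3 + ((6 + v) + v) = -3 + (6 + 2*v) = 3 + 2*v)
(Z*(-3 - 1*(-10)))*S(-4) = (-5*(-3 - 1*(-10)))*(3 + 2*(-4)) = (-5*(-3 + 10))*(3 - 8) = -5*7*(-5) = -35*(-5) = 175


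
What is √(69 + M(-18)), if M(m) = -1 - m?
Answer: √86 ≈ 9.2736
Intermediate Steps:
√(69 + M(-18)) = √(69 + (-1 - 1*(-18))) = √(69 + (-1 + 18)) = √(69 + 17) = √86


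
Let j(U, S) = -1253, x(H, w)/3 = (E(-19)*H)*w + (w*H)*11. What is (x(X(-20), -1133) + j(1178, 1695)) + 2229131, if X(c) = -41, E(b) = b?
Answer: 1113006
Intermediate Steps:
x(H, w) = -24*H*w (x(H, w) = 3*((-19*H)*w + (w*H)*11) = 3*(-19*H*w + (H*w)*11) = 3*(-19*H*w + 11*H*w) = 3*(-8*H*w) = -24*H*w)
(x(X(-20), -1133) + j(1178, 1695)) + 2229131 = (-24*(-41)*(-1133) - 1253) + 2229131 = (-1114872 - 1253) + 2229131 = -1116125 + 2229131 = 1113006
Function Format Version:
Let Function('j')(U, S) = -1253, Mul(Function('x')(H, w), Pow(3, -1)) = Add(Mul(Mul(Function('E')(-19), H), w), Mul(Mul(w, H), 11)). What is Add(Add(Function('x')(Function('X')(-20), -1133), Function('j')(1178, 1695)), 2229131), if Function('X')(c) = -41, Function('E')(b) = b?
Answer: 1113006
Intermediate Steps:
Function('x')(H, w) = Mul(-24, H, w) (Function('x')(H, w) = Mul(3, Add(Mul(Mul(-19, H), w), Mul(Mul(w, H), 11))) = Mul(3, Add(Mul(-19, H, w), Mul(Mul(H, w), 11))) = Mul(3, Add(Mul(-19, H, w), Mul(11, H, w))) = Mul(3, Mul(-8, H, w)) = Mul(-24, H, w))
Add(Add(Function('x')(Function('X')(-20), -1133), Function('j')(1178, 1695)), 2229131) = Add(Add(Mul(-24, -41, -1133), -1253), 2229131) = Add(Add(-1114872, -1253), 2229131) = Add(-1116125, 2229131) = 1113006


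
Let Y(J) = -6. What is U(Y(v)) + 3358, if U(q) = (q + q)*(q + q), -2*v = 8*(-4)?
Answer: 3502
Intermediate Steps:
v = 16 (v = -4*(-4) = -½*(-32) = 16)
U(q) = 4*q² (U(q) = (2*q)*(2*q) = 4*q²)
U(Y(v)) + 3358 = 4*(-6)² + 3358 = 4*36 + 3358 = 144 + 3358 = 3502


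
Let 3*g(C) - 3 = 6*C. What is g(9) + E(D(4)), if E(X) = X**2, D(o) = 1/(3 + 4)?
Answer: 932/49 ≈ 19.020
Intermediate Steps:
D(o) = 1/7
g(C) = 1 + 2*C (g(C) = 1 + (6*C)/3 = 1 + 2*C)
g(9) + E(D(4)) = (1 + 2*9) + (1/7)**2 = (1 + 18) + 1/49 = 19 + 1/49 = 932/49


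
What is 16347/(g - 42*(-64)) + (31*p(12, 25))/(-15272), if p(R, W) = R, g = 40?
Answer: 31079571/5207752 ≈ 5.9679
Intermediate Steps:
16347/(g - 42*(-64)) + (31*p(12, 25))/(-15272) = 16347/(40 - 42*(-64)) + (31*12)/(-15272) = 16347/(40 + 2688) + 372*(-1/15272) = 16347/2728 - 93/3818 = 31079571/5207752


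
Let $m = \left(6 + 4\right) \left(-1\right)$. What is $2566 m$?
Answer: $-25660$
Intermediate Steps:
$m = -10$ ($m = 10 \left(-1\right) = -10$)
$2566 m = 2566 \left(-10\right) = -25660$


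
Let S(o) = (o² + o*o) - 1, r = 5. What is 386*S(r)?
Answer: 18914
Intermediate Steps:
S(o) = -1 + 2*o² (S(o) = (o² + o²) - 1 = 2*o² - 1 = -1 + 2*o²)
386*S(r) = 386*(-1 + 2*5²) = 386*(-1 + 2*25) = 386*(-1 + 50) = 386*49 = 18914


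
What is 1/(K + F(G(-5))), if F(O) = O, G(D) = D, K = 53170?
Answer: 1/53165 ≈ 1.8809e-5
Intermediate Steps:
1/(K + F(G(-5))) = 1/(53170 - 5) = 1/53165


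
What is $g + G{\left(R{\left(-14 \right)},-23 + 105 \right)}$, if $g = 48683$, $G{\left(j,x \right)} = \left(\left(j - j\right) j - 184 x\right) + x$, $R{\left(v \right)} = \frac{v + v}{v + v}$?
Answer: $33677$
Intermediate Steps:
$R{\left(v \right)} = 1$ ($R{\left(v \right)} = \frac{2 v}{2 v} = 2 v \frac{1}{2 v} = 1$)
$G{\left(j,x \right)} = - 183 x$ ($G{\left(j,x \right)} = \left(0 j - 184 x\right) + x = \left(0 - 184 x\right) + x = - 184 x + x = - 183 x$)
$g + G{\left(R{\left(-14 \right)},-23 + 105 \right)} = 48683 - 183 \left(-23 + 105\right) = 48683 - 15006 = 33677$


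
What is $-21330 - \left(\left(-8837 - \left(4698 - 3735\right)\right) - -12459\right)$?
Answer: $-23989$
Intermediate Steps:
$-21330 - \left(\left(-8837 - \left(4698 - 3735\right)\right) - -12459\right) = -21330 - \left(\left(-8837 - 963\right) + 12459\right) = -21330 - \left(-9800 + 12459\right) = -21330 - 2659 = -23989$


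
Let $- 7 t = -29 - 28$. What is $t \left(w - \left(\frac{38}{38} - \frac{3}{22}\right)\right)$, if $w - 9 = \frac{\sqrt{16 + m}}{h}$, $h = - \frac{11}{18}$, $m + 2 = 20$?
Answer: $\frac{10203}{154} - \frac{1026 \sqrt{34}}{77} \approx -11.442$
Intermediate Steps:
$m = 18$ ($m = -2 + 20 = 18$)
$h = - \frac{11}{18}$ ($h = \left(-11\right) \frac{1}{18} = - \frac{11}{18} \approx -0.61111$)
$w = 9 - \frac{18 \sqrt{34}}{11}$ ($w = 9 + \frac{\sqrt{16 + 18}}{- \frac{11}{18}} = 9 + \sqrt{34} \left(- \frac{18}{11}\right) = 9 - \frac{18 \sqrt{34}}{11} \approx -0.54156$)
$t = \frac{57}{7}$ ($t = - \frac{-29 - 28}{7} = \left(- \frac{1}{7}\right) \left(-57\right) = \frac{57}{7} \approx 8.1429$)
$t \left(w - \left(\frac{38}{38} - \frac{3}{22}\right)\right) = \frac{57 \left(\left(9 - \frac{18 \sqrt{34}}{11}\right) - \left(\frac{38}{38} - \frac{3}{22}\right)\right)}{7} = \frac{57 \left(\left(9 - \frac{18 \sqrt{34}}{11}\right) - \left(38 \cdot \frac{1}{38} - \frac{3}{22}\right)\right)}{7} = \frac{57 \left(\left(9 - \frac{18 \sqrt{34}}{11}\right) - \left(1 - \frac{3}{22}\right)\right)}{7} = \frac{57 \left(\left(9 - \frac{18 \sqrt{34}}{11}\right) - \frac{19}{22}\right)}{7} = \frac{57 \left(\frac{179}{22} - \frac{18 \sqrt{34}}{11}\right)}{7} = \frac{10203}{154} - \frac{1026 \sqrt{34}}{77}$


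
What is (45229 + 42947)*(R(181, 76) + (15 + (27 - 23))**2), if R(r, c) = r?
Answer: 47791392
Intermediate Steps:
(45229 + 42947)*(R(181, 76) + (15 + (27 - 23))**2) = (45229 + 42947)*(181 + (15 + (27 - 23))**2) = 88176*(181 + (15 + 4)**2) = 88176*(181 + 19**2) = 88176*(181 + 361) = 88176*542 = 47791392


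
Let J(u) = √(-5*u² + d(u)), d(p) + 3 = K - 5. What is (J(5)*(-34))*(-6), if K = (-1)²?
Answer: 408*I*√33 ≈ 2343.8*I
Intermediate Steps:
K = 1
d(p) = -7 (d(p) = -3 + (1 - 5) = -3 - 4 = -7)
J(u) = √(-7 - 5*u²) (J(u) = √(-5*u² - 7) = √(-7 - 5*u²))
(J(5)*(-34))*(-6) = (√(-7 - 5*5²)*(-34))*(-6) = (√(-7 - 5*25)*(-34))*(-6) = (√(-7 - 125)*(-34))*(-6) = (√(-132)*(-34))*(-6) = ((2*I*√33)*(-34))*(-6) = -68*I*√33*(-6) = 408*I*√33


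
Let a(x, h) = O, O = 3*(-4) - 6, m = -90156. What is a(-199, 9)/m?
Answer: 3/15026 ≈ 0.00019965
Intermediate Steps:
O = -18 (O = -12 - 6 = -18)
a(x, h) = -18
a(-199, 9)/m = -18/(-90156) = -18*(-1/90156) = 3/15026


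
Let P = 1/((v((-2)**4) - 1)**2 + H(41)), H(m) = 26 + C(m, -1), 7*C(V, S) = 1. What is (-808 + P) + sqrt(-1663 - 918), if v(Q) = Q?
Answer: -1420457/1758 + I*sqrt(2581) ≈ -808.0 + 50.804*I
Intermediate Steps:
C(V, S) = 1/7 (C(V, S) = (1/7)*1 = 1/7)
H(m) = 183/7 (H(m) = 26 + 1/7 = 183/7)
P = 7/1758 (P = 1/(((-2)**4 - 1)**2 + 183/7) = 1/((16 - 1)**2 + 183/7) = 1/(15**2 + 183/7) = 1/(225 + 183/7) = 1/(1758/7) = 7/1758 ≈ 0.0039818)
(-808 + P) + sqrt(-1663 - 918) = (-808 + 7/1758) + sqrt(-1663 - 918) = -1420457/1758 + sqrt(-2581) = -1420457/1758 + I*sqrt(2581)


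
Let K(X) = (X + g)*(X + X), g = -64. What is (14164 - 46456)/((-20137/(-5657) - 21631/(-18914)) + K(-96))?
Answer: -3455130913416/3287435656345 ≈ -1.0510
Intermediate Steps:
K(X) = 2*X*(-64 + X) (K(X) = (X - 64)*(X + X) = (-64 + X)*(2*X) = 2*X*(-64 + X))
(14164 - 46456)/((-20137/(-5657) - 21631/(-18914)) + K(-96)) = (14164 - 46456)/((-20137/(-5657) - 21631/(-18914)) + 2*(-96)*(-64 - 96)) = -32292/((-20137*(-1/5657) - 21631*(-1/18914)) + 2*(-96)*(-160)) = -32292/((20137/5657 + 21631/18914) + 30720) = -32292/(503237785/106996498 + 30720) = -32292/3287435656345/106996498 = -32292*106996498/3287435656345 = -3455130913416/3287435656345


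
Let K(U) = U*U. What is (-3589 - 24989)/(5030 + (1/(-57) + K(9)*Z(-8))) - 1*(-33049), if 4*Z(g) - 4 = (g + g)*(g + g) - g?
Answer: 9848580703/298024 ≈ 33046.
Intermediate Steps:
Z(g) = 1 + g² - g/4 (Z(g) = 1 + ((g + g)*(g + g) - g)/4 = 1 + ((2*g)*(2*g) - g)/4 = 1 + (4*g² - g)/4 = 1 + (-g + 4*g²)/4 = 1 + (g² - g/4) = 1 + g² - g/4)
K(U) = U²
(-3589 - 24989)/(5030 + (1/(-57) + K(9)*Z(-8))) - 1*(-33049) = (-3589 - 24989)/(5030 + (1/(-57) + 9²*(1 + (-8)² - ¼*(-8)))) - 1*(-33049) = -28578/(5030 + (-1/57 + 81*(1 + 64 + 2))) + 33049 = -28578/(5030 + (-1/57 + 81*67)) + 33049 = -28578/(5030 + (-1/57 + 5427)) + 33049 = -28578/(5030 + 309338/57) + 33049 = -28578/596048/57 + 33049 = -28578*57/596048 + 33049 = -814473/298024 + 33049 = 9848580703/298024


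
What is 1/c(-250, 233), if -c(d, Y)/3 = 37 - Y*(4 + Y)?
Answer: 1/165552 ≈ 6.0404e-6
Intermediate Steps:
c(d, Y) = -111 + 3*Y*(4 + Y) (c(d, Y) = -3*(37 - Y*(4 + Y)) = -111 + 3*Y*(4 + Y))
1/c(-250, 233) = 1/(-111 + 3*233**2 + 12*233) = 1/(-111 + 3*54289 + 2796) = 1/(-111 + 162867 + 2796) = 1/165552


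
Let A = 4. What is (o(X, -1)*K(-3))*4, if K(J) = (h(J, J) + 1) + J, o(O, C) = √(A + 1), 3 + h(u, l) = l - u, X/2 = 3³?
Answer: -20*√5 ≈ -44.721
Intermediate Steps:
X = 54 (X = 2*3³ = 2*27 = 54)
h(u, l) = -3 + l - u (h(u, l) = -3 + (l - u) = -3 + l - u)
o(O, C) = √5 (o(O, C) = √(4 + 1) = √5)
K(J) = -2 + J (K(J) = ((-3 + J - J) + 1) + J = (-3 + 1) + J = -2 + J)
(o(X, -1)*K(-3))*4 = (√5*(-2 - 3))*4 = (√5*(-5))*4 = -5*√5*4 = -20*√5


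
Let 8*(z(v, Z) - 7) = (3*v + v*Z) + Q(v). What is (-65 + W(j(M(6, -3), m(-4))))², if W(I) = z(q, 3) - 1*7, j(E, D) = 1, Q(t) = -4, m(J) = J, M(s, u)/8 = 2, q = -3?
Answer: 73441/16 ≈ 4590.1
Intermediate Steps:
M(s, u) = 16 (M(s, u) = 8*2 = 16)
z(v, Z) = 13/2 + 3*v/8 + Z*v/8 (z(v, Z) = 7 + ((3*v + v*Z) - 4)/8 = 7 + ((3*v + Z*v) - 4)/8 = 7 + (-4 + 3*v + Z*v)/8 = 7 + (-½ + 3*v/8 + Z*v/8) = 13/2 + 3*v/8 + Z*v/8)
W(I) = -11/4 (W(I) = (13/2 + (3/8)*(-3) + (⅛)*3*(-3)) - 1*7 = (13/2 - 9/8 - 9/8) - 7 = 17/4 - 7 = -11/4)
(-65 + W(j(M(6, -3), m(-4))))² = (-65 - 11/4)² = (-271/4)² = 73441/16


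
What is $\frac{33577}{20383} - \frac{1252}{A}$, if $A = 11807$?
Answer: $\frac{370924123}{240662081} \approx 1.5413$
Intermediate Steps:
$\frac{33577}{20383} - \frac{1252}{A} = \frac{33577}{20383} - \frac{1252}{11807} = \frac{370924123}{240662081}$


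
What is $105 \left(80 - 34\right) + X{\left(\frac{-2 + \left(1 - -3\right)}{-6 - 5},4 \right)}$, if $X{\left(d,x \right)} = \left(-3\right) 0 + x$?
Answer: $4834$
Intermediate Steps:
$X{\left(d,x \right)} = x$ ($X{\left(d,x \right)} = 0 + x = x$)
$105 \left(80 - 34\right) + X{\left(\frac{-2 + \left(1 - -3\right)}{-6 - 5},4 \right)} = 105 \left(80 - 34\right) + 4 = 105 \cdot 46 + 4 = 4830 + 4 = 4834$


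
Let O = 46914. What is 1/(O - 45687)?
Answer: 1/1227 ≈ 0.00081500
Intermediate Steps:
1/(O - 45687) = 1/(46914 - 45687) = 1/1227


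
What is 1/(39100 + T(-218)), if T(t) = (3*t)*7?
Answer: 1/34522 ≈ 2.8967e-5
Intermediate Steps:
T(t) = 21*t
1/(39100 + T(-218)) = 1/(39100 + 21*(-218)) = 1/(39100 - 4578) = 1/34522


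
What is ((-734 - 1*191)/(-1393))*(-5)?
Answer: -4625/1393 ≈ -3.3202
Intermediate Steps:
((-734 - 1*191)/(-1393))*(-5) = ((-734 - 191)*(-1/1393))*(-5) = -925*(-1/1393)*(-5) = (925/1393)*(-5) = -4625/1393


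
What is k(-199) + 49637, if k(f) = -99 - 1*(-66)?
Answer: 49604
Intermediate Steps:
k(f) = -33 (k(f) = -99 + 66 = -33)
k(-199) + 49637 = -33 + 49637 = 49604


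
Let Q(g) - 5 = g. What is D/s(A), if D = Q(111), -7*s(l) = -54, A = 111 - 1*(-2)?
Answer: 406/27 ≈ 15.037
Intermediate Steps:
A = 113 (A = 111 + 2 = 113)
Q(g) = 5 + g
s(l) = 54/7 (s(l) = -1/7*(-54) = 54/7)
D = 116 (D = 5 + 111 = 116)
D/s(A) = 116/(54/7) = 116*(7/54) = 406/27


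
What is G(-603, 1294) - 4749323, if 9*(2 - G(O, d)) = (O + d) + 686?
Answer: -4749474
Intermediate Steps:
G(O, d) = -668/9 - O/9 - d/9 (G(O, d) = 2 - ((O + d) + 686)/9 = 2 - (686 + O + d)/9 = 2 + (-686/9 - O/9 - d/9) = -668/9 - O/9 - d/9)
G(-603, 1294) - 4749323 = (-668/9 - ⅑*(-603) - ⅑*1294) - 4749323 = (-668/9 + 67 - 1294/9) - 4749323 = -151 - 4749323 = -4749474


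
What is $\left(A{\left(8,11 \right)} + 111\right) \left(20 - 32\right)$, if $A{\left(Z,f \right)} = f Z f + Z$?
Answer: $-13044$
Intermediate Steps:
$A{\left(Z,f \right)} = Z + Z f^{2}$ ($A{\left(Z,f \right)} = Z f f + Z = Z f^{2} + Z = Z + Z f^{2}$)
$\left(A{\left(8,11 \right)} + 111\right) \left(20 - 32\right) = \left(8 \left(1 + 11^{2}\right) + 111\right) \left(20 - 32\right) = \left(8 \left(1 + 121\right) + 111\right) \left(-12\right) = \left(8 \cdot 122 + 111\right) \left(-12\right) = \left(976 + 111\right) \left(-12\right) = 1087 \left(-12\right) = -13044$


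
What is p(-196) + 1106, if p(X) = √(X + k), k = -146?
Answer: 1106 + 3*I*√38 ≈ 1106.0 + 18.493*I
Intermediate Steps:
p(X) = √(-146 + X) (p(X) = √(X - 146) = √(-146 + X))
p(-196) + 1106 = √(-146 - 196) + 1106 = √(-342) + 1106 = 3*I*√38 + 1106 = 1106 + 3*I*√38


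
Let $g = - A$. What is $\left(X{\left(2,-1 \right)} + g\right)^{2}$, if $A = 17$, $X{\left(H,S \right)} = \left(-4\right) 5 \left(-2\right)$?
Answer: $529$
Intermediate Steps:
$X{\left(H,S \right)} = 40$ ($X{\left(H,S \right)} = \left(-20\right) \left(-2\right) = 40$)
$g = -17$ ($g = \left(-1\right) 17 = -17$)
$\left(X{\left(2,-1 \right)} + g\right)^{2} = \left(40 - 17\right)^{2} = 23^{2} = 529$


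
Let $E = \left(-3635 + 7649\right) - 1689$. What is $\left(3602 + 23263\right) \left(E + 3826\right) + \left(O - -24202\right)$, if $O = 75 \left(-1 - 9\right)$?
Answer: $165270067$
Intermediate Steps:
$E = 2325$ ($E = 4014 - 1689 = 2325$)
$O = -750$ ($O = 75 \left(-10\right) = -750$)
$\left(3602 + 23263\right) \left(E + 3826\right) + \left(O - -24202\right) = \left(3602 + 23263\right) \left(2325 + 3826\right) - -23452 = 26865 \cdot 6151 + \left(-750 + 24202\right) = 165246615 + 23452 = 165270067$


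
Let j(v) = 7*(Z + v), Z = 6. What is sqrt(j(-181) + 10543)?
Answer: sqrt(9318) ≈ 96.530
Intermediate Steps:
j(v) = 42 + 7*v (j(v) = 7*(6 + v) = 42 + 7*v)
sqrt(j(-181) + 10543) = sqrt((42 + 7*(-181)) + 10543) = sqrt((42 - 1267) + 10543) = sqrt(-1225 + 10543) = sqrt(9318)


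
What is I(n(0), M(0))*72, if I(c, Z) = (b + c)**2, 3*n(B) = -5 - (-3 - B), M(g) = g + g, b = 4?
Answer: 800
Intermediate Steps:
M(g) = 2*g
n(B) = -2/3 + B/3 (n(B) = (-5 - (-3 - B))/3 = (-5 + (3 + B))/3 = (-2 + B)/3 = -2/3 + B/3)
I(c, Z) = (4 + c)**2
I(n(0), M(0))*72 = (4 + (-2/3 + (1/3)*0))**2*72 = (4 + (-2/3 + 0))**2*72 = (4 - 2/3)**2*72 = (10/3)**2*72 = (100/9)*72 = 800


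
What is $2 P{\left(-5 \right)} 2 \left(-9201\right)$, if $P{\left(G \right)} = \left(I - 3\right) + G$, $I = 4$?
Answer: $147216$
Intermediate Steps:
$P{\left(G \right)} = 1 + G$ ($P{\left(G \right)} = \left(4 - 3\right) + G = 1 + G$)
$2 P{\left(-5 \right)} 2 \left(-9201\right) = 2 \left(1 - 5\right) 2 \left(-9201\right) = 2 \left(-4\right) 2 \left(-9201\right) = \left(-8\right) 2 \left(-9201\right) = \left(-16\right) \left(-9201\right) = 147216$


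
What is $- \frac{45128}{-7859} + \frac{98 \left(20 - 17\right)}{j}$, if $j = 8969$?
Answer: $\frac{407063578}{70487371} \approx 5.775$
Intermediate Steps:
$- \frac{45128}{-7859} + \frac{98 \left(20 - 17\right)}{j} = - \frac{45128}{-7859} + \frac{98 \left(20 - 17\right)}{8969} = \left(-45128\right) \left(- \frac{1}{7859}\right) + 98 \cdot 3 \cdot \frac{1}{8969} = \frac{45128}{7859} + 294 \cdot \frac{1}{8969} = \frac{45128}{7859} + \frac{294}{8969} = \frac{407063578}{70487371}$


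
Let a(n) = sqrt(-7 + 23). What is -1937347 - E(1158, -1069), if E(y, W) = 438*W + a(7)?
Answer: -1469129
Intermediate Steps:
a(n) = 4 (a(n) = sqrt(16) = 4)
E(y, W) = 4 + 438*W (E(y, W) = 438*W + 4 = 4 + 438*W)
-1937347 - E(1158, -1069) = -1937347 - (4 + 438*(-1069)) = -1937347 - (4 - 468222) = -1937347 - 1*(-468218) = -1937347 + 468218 = -1469129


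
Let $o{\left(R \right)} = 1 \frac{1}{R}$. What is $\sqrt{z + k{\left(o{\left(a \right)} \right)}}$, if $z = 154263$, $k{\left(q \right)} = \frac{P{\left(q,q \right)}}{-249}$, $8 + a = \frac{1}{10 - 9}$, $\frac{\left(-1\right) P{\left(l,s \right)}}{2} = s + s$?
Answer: $\frac{\sqrt{468658545915}}{1743} \approx 392.76$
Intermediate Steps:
$P{\left(l,s \right)} = - 4 s$ ($P{\left(l,s \right)} = - 2 \left(s + s\right) = - 2 \cdot 2 s = - 4 s$)
$a = -7$ ($a = -8 + \frac{1}{10 - 9} = -8 + 1^{-1} = -8 + 1 = -7$)
$o{\left(R \right)} = \frac{1}{R}$
$k{\left(q \right)} = \frac{4 q}{249}$ ($k{\left(q \right)} = \frac{\left(-4\right) q}{-249} = - 4 q \left(- \frac{1}{249}\right) = \frac{4 q}{249}$)
$\sqrt{z + k{\left(o{\left(a \right)} \right)}} = \sqrt{154263 + \frac{4}{249 \left(-7\right)}} = \sqrt{154263 + \frac{4}{249} \left(- \frac{1}{7}\right)} = \sqrt{154263 - \frac{4}{1743}} = \sqrt{\frac{268880405}{1743}} = \frac{\sqrt{468658545915}}{1743}$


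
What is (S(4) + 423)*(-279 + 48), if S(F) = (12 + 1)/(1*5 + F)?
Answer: -294140/3 ≈ -98047.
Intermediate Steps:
S(F) = 13/(5 + F)
(S(4) + 423)*(-279 + 48) = (13/(5 + 4) + 423)*(-279 + 48) = (13/9 + 423)*(-231) = (3820/9)*(-231) = -294140/3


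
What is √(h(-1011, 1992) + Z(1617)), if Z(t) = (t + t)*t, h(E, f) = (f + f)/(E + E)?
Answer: √593895006314/337 ≈ 2286.8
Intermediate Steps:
h(E, f) = f/E (h(E, f) = (2*f)/((2*E)) = (2*f)*(1/(2*E)) = f/E)
Z(t) = 2*t² (Z(t) = (2*t)*t = 2*t²)
√(h(-1011, 1992) + Z(1617)) = √(1992/(-1011) + 2*1617²) = √(1992*(-1/1011) + 2*2614689) = √(-664/337 + 5229378) = √(1762299722/337) = √593895006314/337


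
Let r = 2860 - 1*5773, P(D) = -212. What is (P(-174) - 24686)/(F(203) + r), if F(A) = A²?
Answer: -12449/19148 ≈ -0.65015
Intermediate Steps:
r = -2913 (r = 2860 - 5773 = -2913)
(P(-174) - 24686)/(F(203) + r) = (-212 - 24686)/(203² - 2913) = -24898/(41209 - 2913) = -24898/38296 = -24898*1/38296 = -12449/19148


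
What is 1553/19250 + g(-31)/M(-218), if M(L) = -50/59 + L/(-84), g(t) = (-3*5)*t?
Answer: 22187923543/83371750 ≈ 266.13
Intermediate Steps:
g(t) = -15*t
M(L) = -50/59 - L/84 (M(L) = -50*1/59 + L*(-1/84) = -50/59 - L/84)
1553/19250 + g(-31)/M(-218) = 1553/19250 + (-15*(-31))/(-50/59 - 1/84*(-218)) = 1553*(1/19250) + 465/(-50/59 + 109/42) = 1553/19250 + 465/(4331/2478) = 1553/19250 + 465*(2478/4331) = 1553/19250 + 1152270/4331 = 22187923543/83371750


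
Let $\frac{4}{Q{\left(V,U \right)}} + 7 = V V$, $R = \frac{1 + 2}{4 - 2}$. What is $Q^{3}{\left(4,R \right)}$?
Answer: $\frac{64}{729} \approx 0.087791$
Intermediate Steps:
$R = \frac{3}{2} \approx 1.5$
$Q{\left(V,U \right)} = \frac{4}{-7 + V^{2}}$ ($Q{\left(V,U \right)} = \frac{4}{-7 + V V} = \frac{4}{-7 + V^{2}}$)
$Q^{3}{\left(4,R \right)} = \left(\frac{4}{-7 + 4^{2}}\right)^{3} = \left(\frac{4}{-7 + 16}\right)^{3} = \left(\frac{4}{9}\right)^{3} = \frac{64}{729}$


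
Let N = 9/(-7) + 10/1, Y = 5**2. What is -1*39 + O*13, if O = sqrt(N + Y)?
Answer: -39 + 26*sqrt(413)/7 ≈ 36.483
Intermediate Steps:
Y = 25
N = 61/7 (N = 9*(-1/7) + 10*1 = -9/7 + 10 = 61/7 ≈ 8.7143)
O = 2*sqrt(413)/7 (O = sqrt(61/7 + 25) = sqrt(236/7) = 2*sqrt(413)/7 ≈ 5.8064)
-1*39 + O*13 = -1*39 + (2*sqrt(413)/7)*13 = -39 + 26*sqrt(413)/7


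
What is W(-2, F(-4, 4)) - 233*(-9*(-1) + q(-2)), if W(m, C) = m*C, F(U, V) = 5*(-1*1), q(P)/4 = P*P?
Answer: -5815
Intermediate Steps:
q(P) = 4*P² (q(P) = 4*(P*P) = 4*P²)
F(U, V) = -5 (F(U, V) = 5*(-1) = -5)
W(m, C) = C*m
W(-2, F(-4, 4)) - 233*(-9*(-1) + q(-2)) = -5*(-2) - 233*(-9*(-1) + 4*(-2)²) = 10 - 233*(9 + 4*4) = 10 - 233*(9 + 16) = 10 - 233*25 = 10 - 5825 = -5815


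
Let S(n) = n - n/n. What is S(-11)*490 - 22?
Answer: -5902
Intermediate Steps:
S(n) = -1 + n (S(n) = n - 1*1 = n - 1 = -1 + n)
S(-11)*490 - 22 = (-1 - 11)*490 - 22 = -12*490 - 22 = -5880 - 22 = -5902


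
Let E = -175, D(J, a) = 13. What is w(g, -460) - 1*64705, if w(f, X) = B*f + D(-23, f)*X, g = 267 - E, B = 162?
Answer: 919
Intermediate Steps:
g = 442 (g = 267 - 1*(-175) = 267 + 175 = 442)
w(f, X) = 13*X + 162*f (w(f, X) = 162*f + 13*X = 13*X + 162*f)
w(g, -460) - 1*64705 = (13*(-460) + 162*442) - 1*64705 = (-5980 + 71604) - 64705 = 65624 - 64705 = 919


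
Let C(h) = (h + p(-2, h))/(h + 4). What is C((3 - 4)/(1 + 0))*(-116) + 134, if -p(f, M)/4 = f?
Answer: -410/3 ≈ -136.67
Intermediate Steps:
p(f, M) = -4*f
C(h) = (8 + h)/(4 + h) (C(h) = (h - 4*(-2))/(h + 4) = (h + 8)/(4 + h) = (8 + h)/(4 + h))
C((3 - 4)/(1 + 0))*(-116) + 134 = ((8 + (3 - 4)/(1 + 0))/(4 + (3 - 4)/(1 + 0)))*(-116) + 134 = ((8 - 1/1)/(4 - 1/1))*(-116) + 134 = ((8 - 1*1)/(4 - 1*1))*(-116) + 134 = ((8 - 1)/(4 - 1))*(-116) + 134 = (7/3)*(-116) + 134 = -812/3 + 134 = -410/3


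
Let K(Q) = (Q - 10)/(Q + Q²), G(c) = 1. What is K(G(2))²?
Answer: 81/4 ≈ 20.250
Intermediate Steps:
K(Q) = (-10 + Q)/(Q + Q²)
K(G(2))² = ((-10 + 1)/(1*(1 + 1)))² = (1*(-9)/2)² = (1*(½)*(-9))² = (-9/2)² = 81/4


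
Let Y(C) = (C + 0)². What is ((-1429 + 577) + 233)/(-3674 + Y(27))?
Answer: 619/2945 ≈ 0.21019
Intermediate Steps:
Y(C) = C²
((-1429 + 577) + 233)/(-3674 + Y(27)) = ((-1429 + 577) + 233)/(-3674 + 27²) = (-852 + 233)/(-3674 + 729) = -619/(-2945) = -619*(-1/2945) = 619/2945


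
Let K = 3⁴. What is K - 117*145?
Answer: -16884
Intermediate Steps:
K = 81
K - 117*145 = 81 - 117*145 = 81 - 16965 = -16884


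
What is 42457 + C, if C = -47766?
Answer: -5309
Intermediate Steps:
42457 + C = 42457 - 47766 = -5309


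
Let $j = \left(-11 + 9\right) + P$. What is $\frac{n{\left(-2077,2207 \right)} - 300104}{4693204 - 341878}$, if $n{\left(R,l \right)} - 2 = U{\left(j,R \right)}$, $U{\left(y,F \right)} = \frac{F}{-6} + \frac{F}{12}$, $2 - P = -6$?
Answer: $- \frac{3599147}{52215912} \approx -0.068928$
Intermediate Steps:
$P = 8$ ($P = 2 - -6 = 2 + 6 = 8$)
$j = 6$ ($j = \left(-11 + 9\right) + 8 = -2 + 8 = 6$)
$U{\left(y,F \right)} = - \frac{F}{12}$ ($U{\left(y,F \right)} = F \left(- \frac{1}{6}\right) + F \frac{1}{12} = - \frac{F}{6} + \frac{F}{12} = - \frac{F}{12}$)
$n{\left(R,l \right)} = 2 - \frac{R}{12}$
$\frac{n{\left(-2077,2207 \right)} - 300104}{4693204 - 341878} = \frac{\left(2 - - \frac{2077}{12}\right) - 300104}{4693204 - 341878} = \frac{\left(2 + \frac{2077}{12}\right) - 300104}{4351326} = \left(\frac{2101}{12} - 300104\right) \frac{1}{4351326} = \left(- \frac{3599147}{12}\right) \frac{1}{4351326} = - \frac{3599147}{52215912}$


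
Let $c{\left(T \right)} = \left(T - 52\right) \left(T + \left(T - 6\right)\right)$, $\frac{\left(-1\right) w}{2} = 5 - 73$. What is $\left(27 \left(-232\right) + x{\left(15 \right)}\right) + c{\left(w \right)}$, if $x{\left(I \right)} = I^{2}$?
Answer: $16305$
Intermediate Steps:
$w = 136$ ($w = - 2 \left(5 - 73\right) = \left(-2\right) \left(-68\right) = 136$)
$c{\left(T \right)} = \left(-52 + T\right) \left(-6 + 2 T\right)$ ($c{\left(T \right)} = \left(-52 + T\right) \left(T + \left(T - 6\right)\right) = \left(-52 + T\right) \left(T + \left(-6 + T\right)\right) = \left(-52 + T\right) \left(-6 + 2 T\right)$)
$\left(27 \left(-232\right) + x{\left(15 \right)}\right) + c{\left(w \right)} = \left(27 \left(-232\right) + 15^{2}\right) + \left(312 - 14960 + 2 \cdot 136^{2}\right) = \left(-6264 + 225\right) + \left(312 - 14960 + 2 \cdot 18496\right) = -6039 + \left(312 - 14960 + 36992\right) = -6039 + 22344 = 16305$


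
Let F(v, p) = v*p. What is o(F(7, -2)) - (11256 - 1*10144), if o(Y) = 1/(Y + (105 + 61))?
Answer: -169023/152 ≈ -1112.0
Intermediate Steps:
F(v, p) = p*v
o(Y) = 1/(166 + Y) (o(Y) = 1/(Y + 166) = 1/(166 + Y))
o(F(7, -2)) - (11256 - 1*10144) = 1/(166 - 2*7) - (11256 - 1*10144) = 1/(166 - 14) - (11256 - 10144) = 1/152 - 1*1112 = 1/152 - 1112 = -169023/152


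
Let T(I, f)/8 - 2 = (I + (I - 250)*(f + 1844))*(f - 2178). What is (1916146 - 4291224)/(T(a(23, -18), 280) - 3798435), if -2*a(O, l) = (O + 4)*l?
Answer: -2375078/218267581 ≈ -0.010881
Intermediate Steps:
a(O, l) = -l*(4 + O)/2 (a(O, l) = -(O + 4)*l/2 = -(4 + O)*l/2 = -l*(4 + O)/2)
T(I, f) = 16 + 8*(-2178 + f)*(I + (-250 + I)*(1844 + f)) (T(I, f) = 16 + 8*((I + (I - 250)*(f + 1844))*(f - 2178)) = 16 + 8*((I + (-250 + I)*(1844 + f))*(-2178 + f)) = 16 + 8*((-2178 + f)*(I + (-250 + I)*(1844 + f))) = 16 + 8*(-2178 + f)*(I + (-250 + I)*(1844 + f)))
(1916146 - 4291224)/(T(a(23, -18), 280) - 3798435) = (1916146 - 4291224)/((8032464016 - (-16073640)*(-18)*(4 + 23) - 2000*280² + 668000*280 - 2664*(-½*(-18)*(4 + 23))*280 + 8*(-½*(-18)*(4 + 23))*280²) - 3798435) = -2375078/((8032464016 - (-16073640)*(-18)*27 - 2000*78400 + 187040000 - 2664*(-½*(-18)*27)*280 + 8*(-½*(-18)*27)*78400) - 3798435) = -2375078/((8032464016 - 32147280*243 - 156800000 + 187040000 - 2664*243*280 + 8*243*78400) - 3798435) = -2375078/((8032464016 - 7811789040 - 156800000 + 187040000 - 181258560 + 152409600) - 3798435) = -2375078/(222066016 - 3798435) = -2375078/218267581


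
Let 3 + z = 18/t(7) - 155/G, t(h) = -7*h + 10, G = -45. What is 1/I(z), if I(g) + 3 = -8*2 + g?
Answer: -117/2225 ≈ -0.052584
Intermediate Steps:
t(h) = 10 - 7*h
z = -2/117 (z = -3 + (18/(10 - 7*7) - 155/(-45)) = -3 + (18/(10 - 49) - 155*(-1/45)) = -3 + (18/(-39) + 31/9) = -3 + (18*(-1/39) + 31/9) = -3 + (-6/13 + 31/9) = -3 + 349/117 = -2/117 ≈ -0.017094)
I(g) = -19 + g (I(g) = -3 + (-8*2 + g) = -3 + (-16 + g) = -19 + g)
1/I(z) = 1/(-19 - 2/117) = 1/(-2225/117) = -117/2225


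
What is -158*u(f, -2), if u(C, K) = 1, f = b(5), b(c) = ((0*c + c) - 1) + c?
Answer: -158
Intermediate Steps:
b(c) = -1 + 2*c (b(c) = ((0 + c) - 1) + c = (c - 1) + c = (-1 + c) + c = -1 + 2*c)
f = 9 (f = -1 + 2*5 = -1 + 10 = 9)
-158*u(f, -2) = -158*1 = -158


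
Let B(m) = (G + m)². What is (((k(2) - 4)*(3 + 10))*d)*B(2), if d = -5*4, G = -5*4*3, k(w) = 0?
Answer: 3498560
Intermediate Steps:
G = -60 (G = -20*3 = -60)
d = -20
B(m) = (-60 + m)²
(((k(2) - 4)*(3 + 10))*d)*B(2) = (((0 - 4)*(3 + 10))*(-20))*(-60 + 2)² = (-4*13*(-20))*(-58)² = -52*(-20)*3364 = 1040*3364 = 3498560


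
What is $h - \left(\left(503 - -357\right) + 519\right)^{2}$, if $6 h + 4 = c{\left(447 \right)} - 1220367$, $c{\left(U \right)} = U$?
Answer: $- \frac{6314885}{3} \approx -2.105 \cdot 10^{6}$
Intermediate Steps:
$h = - \frac{609962}{3}$ ($h = - \frac{2}{3} + \frac{447 - 1220367}{6} = - \frac{2}{3} + \frac{1}{6} \left(-1219920\right) = - \frac{2}{3} - 203320 = - \frac{609962}{3} \approx -2.0332 \cdot 10^{5}$)
$h - \left(\left(503 - -357\right) + 519\right)^{2} = - \frac{609962}{3} - \left(\left(503 - -357\right) + 519\right)^{2} = - \frac{609962}{3} - \left(\left(503 + 357\right) + 519\right)^{2} = - \frac{609962}{3} - \left(860 + 519\right)^{2} = - \frac{609962}{3} - 1379^{2} = - \frac{609962}{3} - 1901641 = - \frac{6314885}{3}$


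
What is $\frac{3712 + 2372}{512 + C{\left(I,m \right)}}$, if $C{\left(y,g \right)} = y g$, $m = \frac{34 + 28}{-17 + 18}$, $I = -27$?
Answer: $- \frac{3042}{581} \approx -5.2358$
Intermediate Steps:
$m = 62$ ($m = \frac{62}{1} = 62 \cdot 1 = 62$)
$C{\left(y,g \right)} = g y$
$\frac{3712 + 2372}{512 + C{\left(I,m \right)}} = \frac{3712 + 2372}{512 + 62 \left(-27\right)} = \frac{6084}{512 - 1674} = \frac{6084}{-1162} = 6084 \left(- \frac{1}{1162}\right) = - \frac{3042}{581}$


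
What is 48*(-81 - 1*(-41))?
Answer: -1920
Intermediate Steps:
48*(-81 - 1*(-41)) = 48*(-81 + 41) = 48*(-40) = -1920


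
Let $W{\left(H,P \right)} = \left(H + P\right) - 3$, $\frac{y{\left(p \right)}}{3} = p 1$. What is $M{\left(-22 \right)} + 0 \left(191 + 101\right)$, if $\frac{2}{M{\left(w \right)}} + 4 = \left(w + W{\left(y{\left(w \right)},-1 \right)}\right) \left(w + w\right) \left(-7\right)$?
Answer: $- \frac{1}{14170} \approx -7.0572 \cdot 10^{-5}$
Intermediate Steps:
$y{\left(p \right)} = 3 p$ ($y{\left(p \right)} = 3 p 1 = 3 p$)
$W{\left(H,P \right)} = -3 + H + P$
$M{\left(w \right)} = \frac{2}{-4 - 14 w \left(-4 + 4 w\right)}$ ($M{\left(w \right)} = \frac{2}{-4 + \left(w - \left(4 - 3 w\right)\right) \left(w + w\right) \left(-7\right)} = \frac{2}{-4 + \left(w + \left(-4 + 3 w\right)\right) 2 w \left(-7\right)} = \frac{2}{-4 + \left(-4 + 4 w\right) 2 w \left(-7\right)} = \frac{2}{-4 + 2 w \left(-4 + 4 w\right) \left(-7\right)} = \frac{2}{-4 - 14 w \left(-4 + 4 w\right)}$)
$M{\left(-22 \right)} + 0 \left(191 + 101\right) = - \frac{1}{2 - -616 + 28 \left(-22\right)^{2}} + 0 \left(191 + 101\right) = - \frac{1}{2 + 616 + 28 \cdot 484} + 0 \cdot 292 = - \frac{1}{2 + 616 + 13552} + 0 = - \frac{1}{14170} + 0 = - \frac{1}{14170}$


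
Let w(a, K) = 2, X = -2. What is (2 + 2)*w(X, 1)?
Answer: 8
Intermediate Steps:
(2 + 2)*w(X, 1) = (2 + 2)*2 = 4*2 = 8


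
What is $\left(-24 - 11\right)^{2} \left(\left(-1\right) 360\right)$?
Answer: $-441000$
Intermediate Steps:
$\left(-24 - 11\right)^{2} \left(\left(-1\right) 360\right) = \left(-35\right)^{2} \left(-360\right) = 1225 \left(-360\right) = -441000$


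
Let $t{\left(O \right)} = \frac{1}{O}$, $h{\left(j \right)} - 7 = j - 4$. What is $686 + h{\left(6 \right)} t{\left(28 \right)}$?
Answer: $\frac{19217}{28} \approx 686.32$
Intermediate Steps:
$h{\left(j \right)} = 3 + j$ ($h{\left(j \right)} = 7 + \left(j - 4\right) = 7 + \left(-4 + j\right) = 3 + j$)
$686 + h{\left(6 \right)} t{\left(28 \right)} = 686 + \frac{3 + 6}{28} = 686 + 9 \cdot \frac{1}{28} = 686 + \frac{9}{28} = \frac{19217}{28}$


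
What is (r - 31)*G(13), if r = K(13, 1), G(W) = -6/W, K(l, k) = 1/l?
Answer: 2412/169 ≈ 14.272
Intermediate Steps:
r = 1/13 ≈ 0.076923
(r - 31)*G(13) = (1/13 - 31)*(-6/13) = -(-2412)/(13*13) = -402/13*(-6/13) = 2412/169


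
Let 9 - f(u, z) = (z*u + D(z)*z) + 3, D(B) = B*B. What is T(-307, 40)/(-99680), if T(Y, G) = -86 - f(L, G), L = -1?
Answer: -2281/3560 ≈ -0.64073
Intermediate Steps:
D(B) = B**2
f(u, z) = 6 - z**3 - u*z (f(u, z) = 9 - ((z*u + z**2*z) + 3) = 9 - ((u*z + z**3) + 3) = 9 - ((z**3 + u*z) + 3) = 9 - (3 + z**3 + u*z) = 9 + (-3 - z**3 - u*z) = 6 - z**3 - u*z)
T(Y, G) = -92 + G**3 - G (T(Y, G) = -86 - (6 - G**3 - 1*(-1)*G) = -86 - (6 - G**3 + G) = -86 - (6 + G - G**3) = -86 + (-6 + G**3 - G) = -92 + G**3 - G)
T(-307, 40)/(-99680) = (-92 + 40**3 - 1*40)/(-99680) = (-92 + 64000 - 40)*(-1/99680) = 63868*(-1/99680) = -2281/3560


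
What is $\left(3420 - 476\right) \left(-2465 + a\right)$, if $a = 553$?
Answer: $-5628928$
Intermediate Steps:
$\left(3420 - 476\right) \left(-2465 + a\right) = \left(3420 - 476\right) \left(-2465 + 553\right) = 2944 \left(-1912\right) = -5628928$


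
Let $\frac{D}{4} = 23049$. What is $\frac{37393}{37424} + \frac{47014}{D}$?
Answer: $\frac{1301734241}{862585776} \approx 1.5091$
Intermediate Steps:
$D = 92196$ ($D = 4 \cdot 23049 = 92196$)
$\frac{37393}{37424} + \frac{47014}{D} = \frac{37393}{37424} + \frac{47014}{92196} = 37393 \cdot \frac{1}{37424} + 47014 \cdot \frac{1}{92196} = \frac{37393}{37424} + \frac{23507}{46098} = \frac{1301734241}{862585776}$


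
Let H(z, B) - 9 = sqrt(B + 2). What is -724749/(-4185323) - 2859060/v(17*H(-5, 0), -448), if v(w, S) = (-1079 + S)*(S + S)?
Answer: -914541149381/477193787168 ≈ -1.9165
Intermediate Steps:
H(z, B) = 9 + sqrt(2 + B) (H(z, B) = 9 + sqrt(B + 2) = 9 + sqrt(2 + B))
v(w, S) = 2*S*(-1079 + S) (v(w, S) = (-1079 + S)*(2*S) = 2*S*(-1079 + S))
-724749/(-4185323) - 2859060/v(17*H(-5, 0), -448) = -724749/(-4185323) - 2859060*(-1/(896*(-1079 - 448))) = -724749*(-1/4185323) - 2859060/(2*(-448)*(-1527)) = 724749/4185323 - 2859060/1368192 = 724749/4185323 - 2859060*1/1368192 = 724749/4185323 - 238255/114016 = -914541149381/477193787168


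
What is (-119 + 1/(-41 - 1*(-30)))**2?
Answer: 1716100/121 ≈ 14183.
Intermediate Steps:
(-119 + 1/(-41 - 1*(-30)))**2 = (-119 + 1/(-41 + 30))**2 = (-119 + 1/(-11))**2 = (-119 - 1/11)**2 = (-1310/11)**2 = 1716100/121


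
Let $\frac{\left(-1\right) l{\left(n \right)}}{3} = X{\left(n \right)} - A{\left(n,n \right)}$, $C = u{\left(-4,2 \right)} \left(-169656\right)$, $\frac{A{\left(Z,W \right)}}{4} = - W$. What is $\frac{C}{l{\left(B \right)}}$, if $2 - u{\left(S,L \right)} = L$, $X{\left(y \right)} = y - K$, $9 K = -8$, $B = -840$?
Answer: $0$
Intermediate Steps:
$K = - \frac{8}{9}$ ($K = \frac{1}{9} \left(-8\right) = - \frac{8}{9} \approx -0.88889$)
$A{\left(Z,W \right)} = - 4 W$ ($A{\left(Z,W \right)} = 4 \left(- W\right) = - 4 W$)
$X{\left(y \right)} = \frac{8}{9} + y$ ($X{\left(y \right)} = y - - \frac{8}{9} = y + \frac{8}{9} = \frac{8}{9} + y$)
$u{\left(S,L \right)} = 2 - L$
$C = 0$ ($C = \left(2 - 2\right) \left(-169656\right) = 0 \left(-169656\right) = 0$)
$l{\left(n \right)} = - \frac{8}{3} - 15 n$ ($l{\left(n \right)} = - 3 \left(\left(\frac{8}{9} + n\right) - - 4 n\right) = - 3 \left(\left(\frac{8}{9} + n\right) + 4 n\right) = - 3 \left(\frac{8}{9} + 5 n\right) = - \frac{8}{3} - 15 n$)
$\frac{C}{l{\left(B \right)}} = \frac{0}{- \frac{8}{3} - -12600} = \frac{0}{- \frac{8}{3} + 12600} = \frac{0}{\frac{37792}{3}} = 0 \cdot \frac{3}{37792} = 0$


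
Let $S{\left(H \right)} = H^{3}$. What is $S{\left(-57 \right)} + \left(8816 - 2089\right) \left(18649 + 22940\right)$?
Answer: $279584010$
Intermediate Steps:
$S{\left(-57 \right)} + \left(8816 - 2089\right) \left(18649 + 22940\right) = \left(-57\right)^{3} + \left(8816 - 2089\right) \left(18649 + 22940\right) = -185193 + 6727 \cdot 41589 = -185193 + 279769203 = 279584010$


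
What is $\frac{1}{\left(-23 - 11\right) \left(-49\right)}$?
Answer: $\frac{1}{1666} \approx 0.00060024$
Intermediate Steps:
$\frac{1}{\left(-23 - 11\right) \left(-49\right)} = \frac{1}{\left(-34\right) \left(-49\right)} = \frac{1}{1666}$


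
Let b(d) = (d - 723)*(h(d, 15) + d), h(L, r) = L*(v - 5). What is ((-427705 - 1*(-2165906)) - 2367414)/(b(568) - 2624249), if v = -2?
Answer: 629213/2096009 ≈ 0.30020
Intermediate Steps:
h(L, r) = -7*L (h(L, r) = L*(-2 - 5) = L*(-7) = -7*L)
b(d) = -6*d*(-723 + d) (b(d) = (d - 723)*(-7*d + d) = (-723 + d)*(-6*d) = -6*d*(-723 + d))
((-427705 - 1*(-2165906)) - 2367414)/(b(568) - 2624249) = ((-427705 - 1*(-2165906)) - 2367414)/(6*568*(723 - 1*568) - 2624249) = ((-427705 + 2165906) - 2367414)/(6*568*(723 - 568) - 2624249) = (1738201 - 2367414)/(6*568*155 - 2624249) = -629213/(528240 - 2624249) = -629213/(-2096009) = -629213*(-1/2096009) = 629213/2096009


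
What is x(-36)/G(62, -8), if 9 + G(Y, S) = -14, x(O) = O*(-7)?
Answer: -252/23 ≈ -10.957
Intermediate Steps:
x(O) = -7*O
G(Y, S) = -23 (G(Y, S) = -9 - 14 = -23)
x(-36)/G(62, -8) = -7*(-36)/(-23) = 252*(-1/23) = -252/23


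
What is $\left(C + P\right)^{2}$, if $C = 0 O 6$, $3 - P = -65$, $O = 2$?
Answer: $4624$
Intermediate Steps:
$P = 68$ ($P = 3 - -65 = 3 + 65 = 68$)
$C = 0$ ($C = 0 \cdot 2 \cdot 6 = 0 \cdot 6 = 0$)
$\left(C + P\right)^{2} = \left(0 + 68\right)^{2} = 68^{2} = 4624$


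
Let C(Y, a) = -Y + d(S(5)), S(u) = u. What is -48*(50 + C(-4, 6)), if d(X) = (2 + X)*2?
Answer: -3264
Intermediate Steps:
d(X) = 4 + 2*X
C(Y, a) = 14 - Y (C(Y, a) = -Y + (4 + 2*5) = -Y + (4 + 10) = -Y + 14 = 14 - Y)
-48*(50 + C(-4, 6)) = -48*(50 + (14 - 1*(-4))) = -48*(50 + (14 + 4)) = -48*(50 + 18) = -48*68 = -3264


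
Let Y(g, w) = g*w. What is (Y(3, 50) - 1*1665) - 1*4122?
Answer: -5637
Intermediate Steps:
(Y(3, 50) - 1*1665) - 1*4122 = (3*50 - 1*1665) - 1*4122 = (150 - 1665) - 4122 = -1515 - 4122 = -5637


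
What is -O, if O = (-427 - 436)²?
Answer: -744769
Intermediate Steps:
O = 744769 (O = (-863)² = 744769)
-O = -1*744769 = -744769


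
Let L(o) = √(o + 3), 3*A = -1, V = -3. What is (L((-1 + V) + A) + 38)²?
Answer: 4328/3 + 152*I*√3/3 ≈ 1442.7 + 87.757*I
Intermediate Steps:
A = -⅓ (A = (⅓)*(-1) = -⅓ ≈ -0.33333)
L(o) = √(3 + o)
(L((-1 + V) + A) + 38)² = (√(3 + ((-1 - 3) - ⅓)) + 38)² = (√(3 + (-4 - ⅓)) + 38)² = (√(3 - 13/3) + 38)² = (√(-4/3) + 38)² = (2*I*√3/3 + 38)² = (38 + 2*I*√3/3)²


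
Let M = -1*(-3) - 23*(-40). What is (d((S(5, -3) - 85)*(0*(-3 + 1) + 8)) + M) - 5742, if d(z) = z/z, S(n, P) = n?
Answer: -4818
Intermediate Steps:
d(z) = 1
M = 923 (M = 3 + 920 = 923)
(d((S(5, -3) - 85)*(0*(-3 + 1) + 8)) + M) - 5742 = (1 + 923) - 5742 = 924 - 5742 = -4818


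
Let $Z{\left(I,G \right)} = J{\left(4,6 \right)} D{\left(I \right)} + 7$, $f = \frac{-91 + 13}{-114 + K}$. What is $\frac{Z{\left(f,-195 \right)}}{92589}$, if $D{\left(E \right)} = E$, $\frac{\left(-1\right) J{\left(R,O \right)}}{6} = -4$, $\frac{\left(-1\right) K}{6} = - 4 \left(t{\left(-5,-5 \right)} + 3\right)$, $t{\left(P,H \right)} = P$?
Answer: $\frac{167}{833301} \approx 0.00020041$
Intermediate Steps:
$K = -48$ ($K = - 6 \left(- 4 \left(-5 + 3\right)\right) = - 6 \left(\left(-4\right) \left(-2\right)\right) = \left(-6\right) 8 = -48$)
$J{\left(R,O \right)} = 24$ ($J{\left(R,O \right)} = \left(-6\right) \left(-4\right) = 24$)
$f = \frac{13}{27}$ ($f = \frac{-91 + 13}{-114 - 48} = - \frac{78}{-162} = \left(-78\right) \left(- \frac{1}{162}\right) = \frac{13}{27} \approx 0.48148$)
$Z{\left(I,G \right)} = 7 + 24 I$ ($Z{\left(I,G \right)} = 24 I + 7 = 7 + 24 I$)
$\frac{Z{\left(f,-195 \right)}}{92589} = \frac{7 + 24 \cdot \frac{13}{27}}{92589} = \left(7 + \frac{104}{9}\right) \frac{1}{92589} = \frac{167}{9} \cdot \frac{1}{92589} = \frac{167}{833301}$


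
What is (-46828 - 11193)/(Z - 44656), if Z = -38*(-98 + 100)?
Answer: 58021/44732 ≈ 1.2971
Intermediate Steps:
Z = -76 (Z = -38*2 = -76)
(-46828 - 11193)/(Z - 44656) = (-46828 - 11193)/(-76 - 44656) = -58021/(-44732) = -58021*(-1/44732) = 58021/44732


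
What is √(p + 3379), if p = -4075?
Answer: 2*I*√174 ≈ 26.382*I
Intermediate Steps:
√(p + 3379) = √(-4075 + 3379) = √(-696) = 2*I*√174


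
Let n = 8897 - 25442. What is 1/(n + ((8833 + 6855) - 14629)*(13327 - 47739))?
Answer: -1/36458853 ≈ -2.7428e-8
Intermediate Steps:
n = -16545
1/(n + ((8833 + 6855) - 14629)*(13327 - 47739)) = 1/(-16545 + ((8833 + 6855) - 14629)*(13327 - 47739)) = 1/(-16545 + (15688 - 14629)*(-34412)) = 1/(-16545 + 1059*(-34412)) = 1/(-16545 - 36442308) = 1/(-36458853) = -1/36458853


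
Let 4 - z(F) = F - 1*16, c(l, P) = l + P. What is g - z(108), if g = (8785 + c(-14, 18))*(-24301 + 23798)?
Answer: -4420779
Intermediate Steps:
c(l, P) = P + l
g = -4420867 (g = (8785 + (18 - 14))*(-24301 + 23798) = (8785 + 4)*(-503) = 8789*(-503) = -4420867)
z(F) = 20 - F (z(F) = 4 - (F - 1*16) = 4 - (F - 16) = 4 - (-16 + F) = 4 + (16 - F) = 20 - F)
g - z(108) = -4420867 - (20 - 1*108) = -4420867 - (20 - 108) = -4420867 - 1*(-88) = -4420867 + 88 = -4420779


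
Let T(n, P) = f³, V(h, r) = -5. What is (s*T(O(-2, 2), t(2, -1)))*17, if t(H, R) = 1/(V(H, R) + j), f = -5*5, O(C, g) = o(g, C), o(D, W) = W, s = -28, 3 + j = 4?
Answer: 7437500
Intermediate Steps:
j = 1 (j = -3 + 4 = 1)
O(C, g) = C
f = -25
t(H, R) = -¼ (t(H, R) = 1/(-5 + 1) = 1/(-4) = -¼)
T(n, P) = -15625 (T(n, P) = (-25)³ = -15625)
(s*T(O(-2, 2), t(2, -1)))*17 = -28*(-15625)*17 = 437500*17 = 7437500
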